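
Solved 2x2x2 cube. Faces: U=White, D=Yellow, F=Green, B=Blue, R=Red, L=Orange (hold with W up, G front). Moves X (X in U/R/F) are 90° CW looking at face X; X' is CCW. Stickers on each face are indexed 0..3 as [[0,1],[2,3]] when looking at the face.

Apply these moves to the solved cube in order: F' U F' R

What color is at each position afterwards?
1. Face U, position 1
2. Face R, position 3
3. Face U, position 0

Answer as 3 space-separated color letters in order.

Answer: G B R

Derivation:
After move 1 (F'): F=GGGG U=WWRR R=YRYR D=OOYY L=OWOW
After move 2 (U): U=RWRW F=YRGG R=BBYR B=OWBB L=GGOW
After move 3 (F'): F=RGYG U=RWBY R=OBOR D=GWYY L=GWOR
After move 4 (R): R=OORB U=RGBG F=RWYY D=GBYO B=YWWB
Query 1: U[1] = G
Query 2: R[3] = B
Query 3: U[0] = R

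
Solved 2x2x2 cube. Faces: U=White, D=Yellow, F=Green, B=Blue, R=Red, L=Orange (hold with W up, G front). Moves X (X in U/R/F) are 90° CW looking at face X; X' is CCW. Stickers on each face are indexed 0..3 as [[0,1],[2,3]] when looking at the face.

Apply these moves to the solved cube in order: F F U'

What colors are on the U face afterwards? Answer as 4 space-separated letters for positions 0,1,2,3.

Answer: W Y W Y

Derivation:
After move 1 (F): F=GGGG U=WWOO R=WRWR D=RRYY L=OYOY
After move 2 (F): F=GGGG U=WWYY R=OROR D=WWYY L=OROR
After move 3 (U'): U=WYWY F=ORGG R=GGOR B=ORBB L=BBOR
Query: U face = WYWY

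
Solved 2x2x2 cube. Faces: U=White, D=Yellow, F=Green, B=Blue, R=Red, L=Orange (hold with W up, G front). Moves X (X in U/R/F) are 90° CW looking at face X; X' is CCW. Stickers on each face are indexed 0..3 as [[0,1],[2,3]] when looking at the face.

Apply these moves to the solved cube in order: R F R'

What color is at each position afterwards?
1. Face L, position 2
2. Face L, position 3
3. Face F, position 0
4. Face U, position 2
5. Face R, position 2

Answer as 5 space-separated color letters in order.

After move 1 (R): R=RRRR U=WGWG F=GYGY D=YBYB B=WBWB
After move 2 (F): F=GGYY U=WGOO R=WRGR D=RRYB L=OYOB
After move 3 (R'): R=RRWG U=WWOW F=GGYO D=RGYY B=BBRB
Query 1: L[2] = O
Query 2: L[3] = B
Query 3: F[0] = G
Query 4: U[2] = O
Query 5: R[2] = W

Answer: O B G O W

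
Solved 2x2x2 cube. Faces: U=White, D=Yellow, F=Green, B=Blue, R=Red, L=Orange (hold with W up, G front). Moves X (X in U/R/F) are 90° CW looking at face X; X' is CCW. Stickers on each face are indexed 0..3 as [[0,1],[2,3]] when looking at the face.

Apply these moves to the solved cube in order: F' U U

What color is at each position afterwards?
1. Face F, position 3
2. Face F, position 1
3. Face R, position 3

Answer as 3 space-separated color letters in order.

Answer: G B R

Derivation:
After move 1 (F'): F=GGGG U=WWRR R=YRYR D=OOYY L=OWOW
After move 2 (U): U=RWRW F=YRGG R=BBYR B=OWBB L=GGOW
After move 3 (U): U=RRWW F=BBGG R=OWYR B=GGBB L=YROW
Query 1: F[3] = G
Query 2: F[1] = B
Query 3: R[3] = R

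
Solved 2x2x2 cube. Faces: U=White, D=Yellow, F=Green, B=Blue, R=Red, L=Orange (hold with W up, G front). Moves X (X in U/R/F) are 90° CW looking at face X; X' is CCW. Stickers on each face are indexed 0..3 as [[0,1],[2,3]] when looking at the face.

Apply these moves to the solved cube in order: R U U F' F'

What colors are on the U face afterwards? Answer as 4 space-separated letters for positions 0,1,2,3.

Answer: G W B Y

Derivation:
After move 1 (R): R=RRRR U=WGWG F=GYGY D=YBYB B=WBWB
After move 2 (U): U=WWGG F=RRGY R=WBRR B=OOWB L=GYOO
After move 3 (U): U=GWGW F=WBGY R=OORR B=GYWB L=RROO
After move 4 (F'): F=BYWG U=GWOR R=BOYR D=ROYB L=RWOG
After move 5 (F'): F=YGBW U=GWBY R=OORR D=WGYB L=RROO
Query: U face = GWBY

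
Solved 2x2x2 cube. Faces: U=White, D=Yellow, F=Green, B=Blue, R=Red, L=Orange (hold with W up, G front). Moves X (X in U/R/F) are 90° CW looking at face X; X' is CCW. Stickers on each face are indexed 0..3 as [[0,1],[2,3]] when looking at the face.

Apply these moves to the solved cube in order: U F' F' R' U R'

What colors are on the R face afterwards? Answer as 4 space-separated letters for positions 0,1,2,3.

After move 1 (U): U=WWWW F=RRGG R=BBRR B=OOBB L=GGOO
After move 2 (F'): F=RGRG U=WWBR R=YBYR D=GOYY L=GWOW
After move 3 (F'): F=GGRR U=WWYY R=OBGR D=WWYY L=GROB
After move 4 (R'): R=BROG U=WBYO F=GWRY D=WGYR B=YOWB
After move 5 (U): U=YWOB F=BRRY R=YOOG B=GRWB L=GWOB
After move 6 (R'): R=OGYO U=YWOG F=BWRB D=WRYY B=RRGB
Query: R face = OGYO

Answer: O G Y O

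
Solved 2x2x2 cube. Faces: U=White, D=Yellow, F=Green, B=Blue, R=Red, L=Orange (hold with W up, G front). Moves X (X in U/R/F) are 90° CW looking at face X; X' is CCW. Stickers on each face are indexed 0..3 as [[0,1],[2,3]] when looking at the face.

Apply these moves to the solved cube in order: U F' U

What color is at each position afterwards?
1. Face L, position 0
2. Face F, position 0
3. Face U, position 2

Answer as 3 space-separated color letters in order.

Answer: R Y R

Derivation:
After move 1 (U): U=WWWW F=RRGG R=BBRR B=OOBB L=GGOO
After move 2 (F'): F=RGRG U=WWBR R=YBYR D=GOYY L=GWOW
After move 3 (U): U=BWRW F=YBRG R=OOYR B=GWBB L=RGOW
Query 1: L[0] = R
Query 2: F[0] = Y
Query 3: U[2] = R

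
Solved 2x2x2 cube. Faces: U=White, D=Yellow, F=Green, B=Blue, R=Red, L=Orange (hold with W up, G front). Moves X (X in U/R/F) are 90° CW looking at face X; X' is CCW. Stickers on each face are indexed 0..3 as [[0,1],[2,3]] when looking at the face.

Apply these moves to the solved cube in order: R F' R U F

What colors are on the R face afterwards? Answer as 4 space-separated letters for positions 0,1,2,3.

Answer: G B Y R

Derivation:
After move 1 (R): R=RRRR U=WGWG F=GYGY D=YBYB B=WBWB
After move 2 (F'): F=YYGG U=WGRR R=BRYR D=OOYB L=OGOW
After move 3 (R): R=YBRR U=WYRG F=YOGB D=OWYW B=RBGB
After move 4 (U): U=RWGY F=YBGB R=RBRR B=OGGB L=YOOW
After move 5 (F): F=GYBB U=RWWO R=GBYR D=RRYW L=YOOW
Query: R face = GBYR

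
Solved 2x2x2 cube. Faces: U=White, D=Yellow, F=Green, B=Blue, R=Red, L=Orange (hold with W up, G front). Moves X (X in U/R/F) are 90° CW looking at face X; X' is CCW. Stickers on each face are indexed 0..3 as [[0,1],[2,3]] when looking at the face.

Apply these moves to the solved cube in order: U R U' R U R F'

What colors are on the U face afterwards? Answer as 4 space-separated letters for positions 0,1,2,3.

After move 1 (U): U=WWWW F=RRGG R=BBRR B=OOBB L=GGOO
After move 2 (R): R=RBRB U=WRWG F=RYGY D=YBYO B=WOWB
After move 3 (U'): U=RGWW F=GGGY R=RYRB B=RBWB L=WOOO
After move 4 (R): R=RRBY U=RGWY F=GBGO D=YWYR B=WBGB
After move 5 (U): U=WRYG F=RRGO R=WBBY B=WOGB L=GBOO
After move 6 (R): R=BWYB U=WRYO F=RWGR D=YGYW B=GORB
After move 7 (F'): F=WRRG U=WRBY R=GWYB D=BOYW L=GOOY
Query: U face = WRBY

Answer: W R B Y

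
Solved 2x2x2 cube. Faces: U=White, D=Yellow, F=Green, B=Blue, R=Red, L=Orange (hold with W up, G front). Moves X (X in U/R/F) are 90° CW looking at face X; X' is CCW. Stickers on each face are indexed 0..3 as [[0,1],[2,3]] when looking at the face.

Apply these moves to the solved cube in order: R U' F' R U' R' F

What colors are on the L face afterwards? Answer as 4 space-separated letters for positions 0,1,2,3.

After move 1 (R): R=RRRR U=WGWG F=GYGY D=YBYB B=WBWB
After move 2 (U'): U=GGWW F=OOGY R=GYRR B=RRWB L=WBOO
After move 3 (F'): F=OYOG U=GGGR R=BYYR D=BOYB L=WWOW
After move 4 (R): R=YBRY U=GYGG F=OOOB D=BWYR B=RRGB
After move 5 (U'): U=YGGG F=WWOB R=OORY B=YBGB L=RROW
After move 6 (R'): R=OYOR U=YGGY F=WGOG D=BWYB B=RBWB
After move 7 (F): F=OWGG U=YGWR R=GYYR D=OOYB L=RBOW
Query: L face = RBOW

Answer: R B O W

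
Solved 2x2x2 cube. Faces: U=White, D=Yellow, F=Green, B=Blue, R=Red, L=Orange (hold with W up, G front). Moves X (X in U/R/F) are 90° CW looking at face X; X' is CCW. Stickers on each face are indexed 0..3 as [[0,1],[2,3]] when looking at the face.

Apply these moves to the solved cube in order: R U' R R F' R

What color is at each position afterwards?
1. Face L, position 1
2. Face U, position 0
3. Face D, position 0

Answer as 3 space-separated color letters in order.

After move 1 (R): R=RRRR U=WGWG F=GYGY D=YBYB B=WBWB
After move 2 (U'): U=GGWW F=OOGY R=GYRR B=RRWB L=WBOO
After move 3 (R): R=RGRY U=GOWY F=OBGB D=YWYR B=WRGB
After move 4 (R): R=RRYG U=GBWB F=OWGR D=YGYW B=YROB
After move 5 (F'): F=WROG U=GBRY R=GRYG D=BOYW L=WBOW
After move 6 (R): R=YGGR U=GRRG F=WOOW D=BOYY B=YRBB
Query 1: L[1] = B
Query 2: U[0] = G
Query 3: D[0] = B

Answer: B G B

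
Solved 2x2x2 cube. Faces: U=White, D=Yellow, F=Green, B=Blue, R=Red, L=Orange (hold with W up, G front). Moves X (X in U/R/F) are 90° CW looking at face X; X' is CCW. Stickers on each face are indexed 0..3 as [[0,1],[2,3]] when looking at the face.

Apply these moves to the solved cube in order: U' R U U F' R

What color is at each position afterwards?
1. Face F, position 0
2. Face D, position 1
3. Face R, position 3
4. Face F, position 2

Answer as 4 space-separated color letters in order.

Answer: R W B W

Derivation:
After move 1 (U'): U=WWWW F=OOGG R=GGRR B=RRBB L=BBOO
After move 2 (R): R=RGRG U=WOWG F=OYGY D=YBYR B=WRWB
After move 3 (U): U=WWGO F=RGGY R=WRRG B=BBWB L=OYOO
After move 4 (U): U=GWOW F=WRGY R=BBRG B=OYWB L=RGOO
After move 5 (F'): F=RYWG U=GWBR R=BBYG D=GOYR L=RWOO
After move 6 (R): R=YBGB U=GYBG F=ROWR D=GWYO B=RYWB
Query 1: F[0] = R
Query 2: D[1] = W
Query 3: R[3] = B
Query 4: F[2] = W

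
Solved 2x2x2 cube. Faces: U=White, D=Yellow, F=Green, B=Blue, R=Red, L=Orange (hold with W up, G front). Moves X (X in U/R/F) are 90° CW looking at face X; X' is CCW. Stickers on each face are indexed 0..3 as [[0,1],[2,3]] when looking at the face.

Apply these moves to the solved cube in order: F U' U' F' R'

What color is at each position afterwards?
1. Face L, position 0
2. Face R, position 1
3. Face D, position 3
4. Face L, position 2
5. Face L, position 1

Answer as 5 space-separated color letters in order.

After move 1 (F): F=GGGG U=WWOO R=WRWR D=RRYY L=OYOY
After move 2 (U'): U=WOWO F=OYGG R=GGWR B=WRBB L=BBOY
After move 3 (U'): U=OOWW F=BBGG R=OYWR B=GGBB L=WROY
After move 4 (F'): F=BGBG U=OOOW R=RYRR D=RYYY L=WWOW
After move 5 (R'): R=YRRR U=OBOG F=BOBW D=RGYG B=YGYB
Query 1: L[0] = W
Query 2: R[1] = R
Query 3: D[3] = G
Query 4: L[2] = O
Query 5: L[1] = W

Answer: W R G O W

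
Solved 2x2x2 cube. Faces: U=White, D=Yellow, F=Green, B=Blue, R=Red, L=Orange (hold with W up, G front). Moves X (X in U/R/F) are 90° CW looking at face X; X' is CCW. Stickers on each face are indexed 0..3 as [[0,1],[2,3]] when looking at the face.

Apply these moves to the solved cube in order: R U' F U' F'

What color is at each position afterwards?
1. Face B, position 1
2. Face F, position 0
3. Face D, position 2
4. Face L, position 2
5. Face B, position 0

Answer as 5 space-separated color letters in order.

After move 1 (R): R=RRRR U=WGWG F=GYGY D=YBYB B=WBWB
After move 2 (U'): U=GGWW F=OOGY R=GYRR B=RRWB L=WBOO
After move 3 (F): F=GOYO U=GGOB R=WYWR D=RGYB L=WYOB
After move 4 (U'): U=GBGO F=WYYO R=GOWR B=WYWB L=RROB
After move 5 (F'): F=YOWY U=GBGW R=GORR D=RBYB L=ROOG
Query 1: B[1] = Y
Query 2: F[0] = Y
Query 3: D[2] = Y
Query 4: L[2] = O
Query 5: B[0] = W

Answer: Y Y Y O W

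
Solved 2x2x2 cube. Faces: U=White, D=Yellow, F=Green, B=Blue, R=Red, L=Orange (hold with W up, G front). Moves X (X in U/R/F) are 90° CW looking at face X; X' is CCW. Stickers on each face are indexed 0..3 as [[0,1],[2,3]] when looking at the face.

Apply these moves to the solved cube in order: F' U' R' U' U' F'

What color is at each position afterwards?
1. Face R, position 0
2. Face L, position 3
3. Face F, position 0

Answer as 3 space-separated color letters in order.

Answer: W B R

Derivation:
After move 1 (F'): F=GGGG U=WWRR R=YRYR D=OOYY L=OWOW
After move 2 (U'): U=WRWR F=OWGG R=GGYR B=YRBB L=BBOW
After move 3 (R'): R=GRGY U=WBWY F=ORGR D=OWYG B=YROB
After move 4 (U'): U=BYWW F=BBGR R=ORGY B=GROB L=YROW
After move 5 (U'): U=YWBW F=YRGR R=BBGY B=OROB L=GROW
After move 6 (F'): F=RRYG U=YWBG R=WBOY D=RWYG L=GWOB
Query 1: R[0] = W
Query 2: L[3] = B
Query 3: F[0] = R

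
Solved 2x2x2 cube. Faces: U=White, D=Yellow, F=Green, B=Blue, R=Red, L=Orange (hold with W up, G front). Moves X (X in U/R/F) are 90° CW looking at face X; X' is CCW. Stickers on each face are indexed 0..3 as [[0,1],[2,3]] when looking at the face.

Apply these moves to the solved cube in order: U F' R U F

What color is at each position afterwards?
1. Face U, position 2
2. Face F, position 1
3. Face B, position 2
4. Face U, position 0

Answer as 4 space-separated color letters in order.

Answer: W Y W B

Derivation:
After move 1 (U): U=WWWW F=RRGG R=BBRR B=OOBB L=GGOO
After move 2 (F'): F=RGRG U=WWBR R=YBYR D=GOYY L=GWOW
After move 3 (R): R=YYRB U=WGBG F=RORY D=GBYO B=ROWB
After move 4 (U): U=BWGG F=YYRY R=RORB B=GWWB L=ROOW
After move 5 (F): F=RYYY U=BWWO R=GOGB D=RRYO L=RGOB
Query 1: U[2] = W
Query 2: F[1] = Y
Query 3: B[2] = W
Query 4: U[0] = B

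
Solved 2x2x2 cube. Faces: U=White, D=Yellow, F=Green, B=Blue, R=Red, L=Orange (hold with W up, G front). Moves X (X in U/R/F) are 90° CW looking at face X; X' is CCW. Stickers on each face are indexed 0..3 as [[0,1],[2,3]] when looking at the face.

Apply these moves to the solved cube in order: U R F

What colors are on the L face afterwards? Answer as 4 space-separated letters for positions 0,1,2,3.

After move 1 (U): U=WWWW F=RRGG R=BBRR B=OOBB L=GGOO
After move 2 (R): R=RBRB U=WRWG F=RYGY D=YBYO B=WOWB
After move 3 (F): F=GRYY U=WROG R=WBGB D=RRYO L=GYOB
Query: L face = GYOB

Answer: G Y O B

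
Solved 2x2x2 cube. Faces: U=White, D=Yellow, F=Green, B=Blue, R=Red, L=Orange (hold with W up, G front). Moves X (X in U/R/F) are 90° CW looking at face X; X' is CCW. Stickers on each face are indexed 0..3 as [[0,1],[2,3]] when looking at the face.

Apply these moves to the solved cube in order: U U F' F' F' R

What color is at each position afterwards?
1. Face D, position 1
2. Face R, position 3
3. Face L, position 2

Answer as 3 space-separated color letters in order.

Answer: B O O

Derivation:
After move 1 (U): U=WWWW F=RRGG R=BBRR B=OOBB L=GGOO
After move 2 (U): U=WWWW F=BBGG R=OORR B=GGBB L=RROO
After move 3 (F'): F=BGBG U=WWOR R=YOYR D=ROYY L=RWOW
After move 4 (F'): F=GGBB U=WWYY R=OORR D=WWYY L=RROO
After move 5 (F'): F=GBGB U=WWOR R=WOWR D=ROYY L=RYOY
After move 6 (R): R=WWRO U=WBOB F=GOGY D=RBYG B=RGWB
Query 1: D[1] = B
Query 2: R[3] = O
Query 3: L[2] = O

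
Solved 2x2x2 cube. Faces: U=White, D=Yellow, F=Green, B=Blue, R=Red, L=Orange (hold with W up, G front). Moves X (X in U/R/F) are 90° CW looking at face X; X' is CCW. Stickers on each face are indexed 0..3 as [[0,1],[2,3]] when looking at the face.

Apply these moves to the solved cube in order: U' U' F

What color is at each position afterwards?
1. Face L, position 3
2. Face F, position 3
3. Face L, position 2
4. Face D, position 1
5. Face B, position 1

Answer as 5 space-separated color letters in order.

After move 1 (U'): U=WWWW F=OOGG R=GGRR B=RRBB L=BBOO
After move 2 (U'): U=WWWW F=BBGG R=OORR B=GGBB L=RROO
After move 3 (F): F=GBGB U=WWOR R=WOWR D=ROYY L=RYOY
Query 1: L[3] = Y
Query 2: F[3] = B
Query 3: L[2] = O
Query 4: D[1] = O
Query 5: B[1] = G

Answer: Y B O O G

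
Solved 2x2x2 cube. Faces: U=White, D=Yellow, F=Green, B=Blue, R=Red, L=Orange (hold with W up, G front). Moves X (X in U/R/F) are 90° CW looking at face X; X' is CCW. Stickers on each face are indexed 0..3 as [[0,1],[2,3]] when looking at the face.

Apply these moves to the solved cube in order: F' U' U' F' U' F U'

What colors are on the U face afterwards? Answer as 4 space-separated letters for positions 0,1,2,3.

After move 1 (F'): F=GGGG U=WWRR R=YRYR D=OOYY L=OWOW
After move 2 (U'): U=WRWR F=OWGG R=GGYR B=YRBB L=BBOW
After move 3 (U'): U=RRWW F=BBGG R=OWYR B=GGBB L=YROW
After move 4 (F'): F=BGBG U=RROY R=OWOR D=RWYY L=YWOW
After move 5 (U'): U=RYRO F=YWBG R=BGOR B=OWBB L=GGOW
After move 6 (F): F=BYGW U=RYWG R=RGOR D=OBYY L=GROW
After move 7 (U'): U=YGRW F=GRGW R=BYOR B=RGBB L=OWOW
Query: U face = YGRW

Answer: Y G R W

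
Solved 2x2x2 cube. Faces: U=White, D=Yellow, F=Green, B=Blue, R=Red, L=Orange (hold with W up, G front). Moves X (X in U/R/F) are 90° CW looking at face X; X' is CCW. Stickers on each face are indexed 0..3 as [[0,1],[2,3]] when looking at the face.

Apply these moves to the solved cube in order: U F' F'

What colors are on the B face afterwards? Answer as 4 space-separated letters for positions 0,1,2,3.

Answer: O O B B

Derivation:
After move 1 (U): U=WWWW F=RRGG R=BBRR B=OOBB L=GGOO
After move 2 (F'): F=RGRG U=WWBR R=YBYR D=GOYY L=GWOW
After move 3 (F'): F=GGRR U=WWYY R=OBGR D=WWYY L=GROB
Query: B face = OOBB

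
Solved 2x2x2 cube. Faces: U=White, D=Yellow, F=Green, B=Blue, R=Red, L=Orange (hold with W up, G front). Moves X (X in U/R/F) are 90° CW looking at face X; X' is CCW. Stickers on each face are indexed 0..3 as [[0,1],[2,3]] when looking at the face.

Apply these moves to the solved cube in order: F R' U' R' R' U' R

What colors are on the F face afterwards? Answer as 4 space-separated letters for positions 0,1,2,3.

After move 1 (F): F=GGGG U=WWOO R=WRWR D=RRYY L=OYOY
After move 2 (R'): R=RRWW U=WBOB F=GWGO D=RGYG B=YBRB
After move 3 (U'): U=BBWO F=OYGO R=GWWW B=RRRB L=YBOY
After move 4 (R'): R=WWGW U=BRWR F=OBGO D=RYYO B=GRGB
After move 5 (R'): R=WWWG U=BGWG F=ORGR D=RBYO B=ORYB
After move 6 (U'): U=GGBW F=YBGR R=ORWG B=WWYB L=OROY
After move 7 (R): R=WOGR U=GBBR F=YBGO D=RYYW B=WWGB
Query: F face = YBGO

Answer: Y B G O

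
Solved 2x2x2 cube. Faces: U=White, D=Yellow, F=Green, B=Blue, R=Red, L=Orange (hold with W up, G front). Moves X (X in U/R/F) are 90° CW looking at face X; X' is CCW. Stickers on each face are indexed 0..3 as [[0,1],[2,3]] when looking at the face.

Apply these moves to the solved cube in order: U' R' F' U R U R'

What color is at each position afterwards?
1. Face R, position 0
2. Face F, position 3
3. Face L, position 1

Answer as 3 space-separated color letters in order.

After move 1 (U'): U=WWWW F=OOGG R=GGRR B=RRBB L=BBOO
After move 2 (R'): R=GRGR U=WBWR F=OWGW D=YOYG B=YRYB
After move 3 (F'): F=WWOG U=WBGG R=ORYR D=BOYG L=BROW
After move 4 (U): U=GWGB F=OROG R=YRYR B=BRYB L=WWOW
After move 5 (R): R=YYRR U=GRGG F=OOOG D=BYYB B=BRWB
After move 6 (U): U=GGGR F=YYOG R=BRRR B=WWWB L=OOOW
After move 7 (R'): R=RRBR U=GWGW F=YGOR D=BYYG B=BWYB
Query 1: R[0] = R
Query 2: F[3] = R
Query 3: L[1] = O

Answer: R R O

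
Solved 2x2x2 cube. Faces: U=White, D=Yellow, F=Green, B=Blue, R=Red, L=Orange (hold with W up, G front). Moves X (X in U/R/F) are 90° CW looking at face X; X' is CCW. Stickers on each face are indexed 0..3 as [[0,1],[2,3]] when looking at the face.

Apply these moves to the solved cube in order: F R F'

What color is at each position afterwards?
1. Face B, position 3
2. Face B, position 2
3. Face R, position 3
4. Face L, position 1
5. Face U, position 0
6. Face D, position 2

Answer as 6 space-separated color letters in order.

Answer: B W R G W Y

Derivation:
After move 1 (F): F=GGGG U=WWOO R=WRWR D=RRYY L=OYOY
After move 2 (R): R=WWRR U=WGOG F=GRGY D=RBYB B=OBWB
After move 3 (F'): F=RYGG U=WGWR R=BWRR D=YYYB L=OGOO
Query 1: B[3] = B
Query 2: B[2] = W
Query 3: R[3] = R
Query 4: L[1] = G
Query 5: U[0] = W
Query 6: D[2] = Y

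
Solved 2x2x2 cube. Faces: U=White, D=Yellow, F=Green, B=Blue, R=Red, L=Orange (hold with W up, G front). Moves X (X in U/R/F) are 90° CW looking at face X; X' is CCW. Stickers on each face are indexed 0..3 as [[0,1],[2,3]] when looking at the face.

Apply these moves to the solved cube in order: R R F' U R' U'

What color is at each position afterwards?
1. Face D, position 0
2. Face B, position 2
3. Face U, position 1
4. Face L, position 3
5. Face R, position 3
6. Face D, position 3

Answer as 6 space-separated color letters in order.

After move 1 (R): R=RRRR U=WGWG F=GYGY D=YBYB B=WBWB
After move 2 (R): R=RRRR U=WYWY F=GBGB D=YWYW B=GBGB
After move 3 (F'): F=BBGG U=WYRR R=WRYR D=OOYW L=OYOW
After move 4 (U): U=RWRY F=WRGG R=GBYR B=OYGB L=BBOW
After move 5 (R'): R=BRGY U=RGRO F=WWGY D=ORYG B=WYOB
After move 6 (U'): U=GORR F=BBGY R=WWGY B=BROB L=WYOW
Query 1: D[0] = O
Query 2: B[2] = O
Query 3: U[1] = O
Query 4: L[3] = W
Query 5: R[3] = Y
Query 6: D[3] = G

Answer: O O O W Y G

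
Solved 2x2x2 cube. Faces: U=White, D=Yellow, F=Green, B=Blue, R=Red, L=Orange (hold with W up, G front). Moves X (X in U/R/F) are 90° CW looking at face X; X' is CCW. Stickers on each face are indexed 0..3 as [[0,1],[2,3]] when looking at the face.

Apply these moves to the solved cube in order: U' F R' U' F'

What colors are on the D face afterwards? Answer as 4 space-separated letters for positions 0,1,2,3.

Answer: R Y Y O

Derivation:
After move 1 (U'): U=WWWW F=OOGG R=GGRR B=RRBB L=BBOO
After move 2 (F): F=GOGO U=WWOB R=WGWR D=RGYY L=BYOY
After move 3 (R'): R=GRWW U=WBOR F=GWGB D=ROYO B=YRGB
After move 4 (U'): U=BRWO F=BYGB R=GWWW B=GRGB L=YROY
After move 5 (F'): F=YBBG U=BRGW R=OWRW D=RYYO L=YOOW
Query: D face = RYYO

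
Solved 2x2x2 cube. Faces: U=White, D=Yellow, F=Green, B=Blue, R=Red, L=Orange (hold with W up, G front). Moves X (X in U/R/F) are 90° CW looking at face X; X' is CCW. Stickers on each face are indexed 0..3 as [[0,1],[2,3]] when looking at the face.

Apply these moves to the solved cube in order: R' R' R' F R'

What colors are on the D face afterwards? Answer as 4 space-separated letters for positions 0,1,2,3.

Answer: R G Y Y

Derivation:
After move 1 (R'): R=RRRR U=WBWB F=GWGW D=YGYG B=YBYB
After move 2 (R'): R=RRRR U=WYWY F=GBGB D=YWYW B=GBGB
After move 3 (R'): R=RRRR U=WGWG F=GYGY D=YBYB B=WBWB
After move 4 (F): F=GGYY U=WGOO R=WRGR D=RRYB L=OYOB
After move 5 (R'): R=RRWG U=WWOW F=GGYO D=RGYY B=BBRB
Query: D face = RGYY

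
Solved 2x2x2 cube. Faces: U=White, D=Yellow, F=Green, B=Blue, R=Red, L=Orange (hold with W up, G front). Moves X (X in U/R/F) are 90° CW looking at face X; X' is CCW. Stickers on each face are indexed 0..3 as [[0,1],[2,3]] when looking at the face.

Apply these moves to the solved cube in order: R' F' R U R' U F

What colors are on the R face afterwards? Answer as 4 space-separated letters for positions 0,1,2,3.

Answer: O B B R

Derivation:
After move 1 (R'): R=RRRR U=WBWB F=GWGW D=YGYG B=YBYB
After move 2 (F'): F=WWGG U=WBRR R=GRYR D=OOYG L=OBOW
After move 3 (R): R=YGRR U=WWRG F=WOGG D=OYYY B=RBBB
After move 4 (U): U=RWGW F=YGGG R=RBRR B=OBBB L=WOOW
After move 5 (R'): R=BRRR U=RBGO F=YWGW D=OGYG B=YBYB
After move 6 (U): U=GROB F=BRGW R=YBRR B=WOYB L=YWOW
After move 7 (F): F=GBWR U=GRWW R=OBBR D=RYYG L=YOOG
Query: R face = OBBR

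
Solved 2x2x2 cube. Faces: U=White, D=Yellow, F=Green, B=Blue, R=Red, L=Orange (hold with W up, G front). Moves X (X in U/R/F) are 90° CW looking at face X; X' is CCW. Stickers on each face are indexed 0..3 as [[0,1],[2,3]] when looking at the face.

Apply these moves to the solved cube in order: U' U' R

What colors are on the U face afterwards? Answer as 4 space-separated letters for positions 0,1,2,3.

Answer: W B W G

Derivation:
After move 1 (U'): U=WWWW F=OOGG R=GGRR B=RRBB L=BBOO
After move 2 (U'): U=WWWW F=BBGG R=OORR B=GGBB L=RROO
After move 3 (R): R=RORO U=WBWG F=BYGY D=YBYG B=WGWB
Query: U face = WBWG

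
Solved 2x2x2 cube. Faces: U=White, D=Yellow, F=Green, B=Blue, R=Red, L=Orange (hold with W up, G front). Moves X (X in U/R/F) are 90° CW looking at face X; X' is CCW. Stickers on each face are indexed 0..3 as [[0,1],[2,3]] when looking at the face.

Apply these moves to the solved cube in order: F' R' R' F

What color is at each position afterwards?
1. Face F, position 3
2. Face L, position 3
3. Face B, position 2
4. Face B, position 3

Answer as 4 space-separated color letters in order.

After move 1 (F'): F=GGGG U=WWRR R=YRYR D=OOYY L=OWOW
After move 2 (R'): R=RRYY U=WBRB F=GWGR D=OGYG B=YBOB
After move 3 (R'): R=RYRY U=WORY F=GBGB D=OWYR B=GBGB
After move 4 (F): F=GGBB U=WOWW R=RYYY D=RRYR L=OOOW
Query 1: F[3] = B
Query 2: L[3] = W
Query 3: B[2] = G
Query 4: B[3] = B

Answer: B W G B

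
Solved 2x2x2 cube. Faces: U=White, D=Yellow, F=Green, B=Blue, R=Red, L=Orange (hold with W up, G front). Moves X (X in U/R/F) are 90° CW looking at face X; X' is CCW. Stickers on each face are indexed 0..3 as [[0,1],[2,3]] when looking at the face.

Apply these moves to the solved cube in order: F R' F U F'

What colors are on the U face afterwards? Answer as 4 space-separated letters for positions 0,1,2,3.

After move 1 (F): F=GGGG U=WWOO R=WRWR D=RRYY L=OYOY
After move 2 (R'): R=RRWW U=WBOB F=GWGO D=RGYG B=YBRB
After move 3 (F): F=GGOW U=WBYY R=ORBW D=WRYG L=OROG
After move 4 (U): U=YWYB F=OROW R=YBBW B=ORRB L=GGOG
After move 5 (F'): F=RWOO U=YWYB R=RBWW D=GGYG L=GBOY
Query: U face = YWYB

Answer: Y W Y B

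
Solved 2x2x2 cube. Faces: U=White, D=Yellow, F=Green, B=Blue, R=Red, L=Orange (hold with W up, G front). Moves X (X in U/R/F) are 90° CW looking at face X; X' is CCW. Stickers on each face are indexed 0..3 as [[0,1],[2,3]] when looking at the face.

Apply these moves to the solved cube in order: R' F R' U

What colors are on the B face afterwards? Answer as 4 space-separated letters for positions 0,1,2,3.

After move 1 (R'): R=RRRR U=WBWB F=GWGW D=YGYG B=YBYB
After move 2 (F): F=GGWW U=WBOO R=WRBR D=RRYG L=OYOG
After move 3 (R'): R=RRWB U=WYOY F=GBWO D=RGYW B=GBRB
After move 4 (U): U=OWYY F=RRWO R=GBWB B=OYRB L=GBOG
Query: B face = OYRB

Answer: O Y R B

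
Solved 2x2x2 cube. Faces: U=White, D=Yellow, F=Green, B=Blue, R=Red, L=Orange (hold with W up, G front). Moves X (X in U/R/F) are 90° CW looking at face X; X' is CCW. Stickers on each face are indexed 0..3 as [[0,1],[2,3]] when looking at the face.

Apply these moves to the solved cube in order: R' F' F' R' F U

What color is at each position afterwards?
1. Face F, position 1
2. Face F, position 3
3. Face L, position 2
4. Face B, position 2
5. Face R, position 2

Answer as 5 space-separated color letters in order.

After move 1 (R'): R=RRRR U=WBWB F=GWGW D=YGYG B=YBYB
After move 2 (F'): F=WWGG U=WBRR R=GRYR D=OOYG L=OBOW
After move 3 (F'): F=WGWG U=WBGY R=OROR D=BWYG L=OROR
After move 4 (R'): R=RROO U=WYGY F=WBWY D=BGYG B=GBWB
After move 5 (F): F=WWYB U=WYRR R=GRYO D=ORYG L=OBOG
After move 6 (U): U=RWRY F=GRYB R=GBYO B=OBWB L=WWOG
Query 1: F[1] = R
Query 2: F[3] = B
Query 3: L[2] = O
Query 4: B[2] = W
Query 5: R[2] = Y

Answer: R B O W Y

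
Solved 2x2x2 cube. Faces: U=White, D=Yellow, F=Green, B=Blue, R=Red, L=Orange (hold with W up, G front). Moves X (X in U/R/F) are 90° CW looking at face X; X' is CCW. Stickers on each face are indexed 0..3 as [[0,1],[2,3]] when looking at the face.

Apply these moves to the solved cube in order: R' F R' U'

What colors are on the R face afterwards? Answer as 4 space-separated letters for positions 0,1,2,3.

After move 1 (R'): R=RRRR U=WBWB F=GWGW D=YGYG B=YBYB
After move 2 (F): F=GGWW U=WBOO R=WRBR D=RRYG L=OYOG
After move 3 (R'): R=RRWB U=WYOY F=GBWO D=RGYW B=GBRB
After move 4 (U'): U=YYWO F=OYWO R=GBWB B=RRRB L=GBOG
Query: R face = GBWB

Answer: G B W B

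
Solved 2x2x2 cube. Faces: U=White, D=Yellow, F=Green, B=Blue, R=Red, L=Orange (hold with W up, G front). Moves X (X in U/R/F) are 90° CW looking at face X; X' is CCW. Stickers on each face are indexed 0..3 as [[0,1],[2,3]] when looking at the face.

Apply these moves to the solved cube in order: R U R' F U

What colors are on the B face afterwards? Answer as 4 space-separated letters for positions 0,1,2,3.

After move 1 (R): R=RRRR U=WGWG F=GYGY D=YBYB B=WBWB
After move 2 (U): U=WWGG F=RRGY R=WBRR B=OOWB L=GYOO
After move 3 (R'): R=BRWR U=WWGO F=RWGG D=YRYY B=BOBB
After move 4 (F): F=GRGW U=WWOY R=GROR D=WBYY L=GYOR
After move 5 (U): U=OWYW F=GRGW R=BOOR B=GYBB L=GROR
Query: B face = GYBB

Answer: G Y B B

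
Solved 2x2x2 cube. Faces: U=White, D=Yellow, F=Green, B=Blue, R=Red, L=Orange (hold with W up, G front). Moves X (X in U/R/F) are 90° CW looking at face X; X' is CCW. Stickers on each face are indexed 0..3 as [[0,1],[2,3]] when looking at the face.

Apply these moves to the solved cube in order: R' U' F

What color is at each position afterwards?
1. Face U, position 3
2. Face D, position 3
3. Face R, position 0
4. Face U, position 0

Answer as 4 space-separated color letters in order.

Answer: B G W B

Derivation:
After move 1 (R'): R=RRRR U=WBWB F=GWGW D=YGYG B=YBYB
After move 2 (U'): U=BBWW F=OOGW R=GWRR B=RRYB L=YBOO
After move 3 (F): F=GOWO U=BBOB R=WWWR D=RGYG L=YYOG
Query 1: U[3] = B
Query 2: D[3] = G
Query 3: R[0] = W
Query 4: U[0] = B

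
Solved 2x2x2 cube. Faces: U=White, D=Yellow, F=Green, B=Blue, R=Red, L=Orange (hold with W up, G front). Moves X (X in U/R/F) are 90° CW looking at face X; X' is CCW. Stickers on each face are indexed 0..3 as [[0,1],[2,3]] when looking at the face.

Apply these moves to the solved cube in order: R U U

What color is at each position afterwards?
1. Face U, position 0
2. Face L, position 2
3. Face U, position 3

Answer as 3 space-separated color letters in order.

Answer: G O W

Derivation:
After move 1 (R): R=RRRR U=WGWG F=GYGY D=YBYB B=WBWB
After move 2 (U): U=WWGG F=RRGY R=WBRR B=OOWB L=GYOO
After move 3 (U): U=GWGW F=WBGY R=OORR B=GYWB L=RROO
Query 1: U[0] = G
Query 2: L[2] = O
Query 3: U[3] = W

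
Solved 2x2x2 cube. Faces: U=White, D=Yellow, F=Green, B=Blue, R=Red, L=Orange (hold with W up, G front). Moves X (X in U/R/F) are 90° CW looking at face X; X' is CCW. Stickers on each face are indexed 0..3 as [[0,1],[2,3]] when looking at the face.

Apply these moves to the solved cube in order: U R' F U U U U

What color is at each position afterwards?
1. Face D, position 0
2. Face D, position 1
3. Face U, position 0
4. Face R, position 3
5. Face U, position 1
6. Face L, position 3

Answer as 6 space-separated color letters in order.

After move 1 (U): U=WWWW F=RRGG R=BBRR B=OOBB L=GGOO
After move 2 (R'): R=BRBR U=WBWO F=RWGW D=YRYG B=YOYB
After move 3 (F): F=GRWW U=WBOG R=WROR D=BBYG L=GYOR
After move 4 (U): U=OWGB F=WRWW R=YOOR B=GYYB L=GROR
After move 5 (U): U=GOBW F=YOWW R=GYOR B=GRYB L=WROR
After move 6 (U): U=BGWO F=GYWW R=GROR B=WRYB L=YOOR
After move 7 (U): U=WBOG F=GRWW R=WROR B=YOYB L=GYOR
Query 1: D[0] = B
Query 2: D[1] = B
Query 3: U[0] = W
Query 4: R[3] = R
Query 5: U[1] = B
Query 6: L[3] = R

Answer: B B W R B R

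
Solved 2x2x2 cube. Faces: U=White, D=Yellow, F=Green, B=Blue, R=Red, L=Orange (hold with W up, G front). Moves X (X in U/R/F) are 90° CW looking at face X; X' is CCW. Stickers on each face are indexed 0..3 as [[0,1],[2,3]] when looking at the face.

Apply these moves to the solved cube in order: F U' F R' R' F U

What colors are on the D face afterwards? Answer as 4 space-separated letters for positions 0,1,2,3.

Answer: G R Y B

Derivation:
After move 1 (F): F=GGGG U=WWOO R=WRWR D=RRYY L=OYOY
After move 2 (U'): U=WOWO F=OYGG R=GGWR B=WRBB L=BBOY
After move 3 (F): F=GOGY U=WOYB R=WGOR D=WGYY L=BROR
After move 4 (R'): R=GRWO U=WBYW F=GOGB D=WOYY B=YRGB
After move 5 (R'): R=ROGW U=WGYY F=GBGW D=WOYB B=YROB
After move 6 (F): F=GGWB U=WGRR R=YOYW D=GRYB L=BWOO
After move 7 (U): U=RWRG F=YOWB R=YRYW B=BWOB L=GGOO
Query: D face = GRYB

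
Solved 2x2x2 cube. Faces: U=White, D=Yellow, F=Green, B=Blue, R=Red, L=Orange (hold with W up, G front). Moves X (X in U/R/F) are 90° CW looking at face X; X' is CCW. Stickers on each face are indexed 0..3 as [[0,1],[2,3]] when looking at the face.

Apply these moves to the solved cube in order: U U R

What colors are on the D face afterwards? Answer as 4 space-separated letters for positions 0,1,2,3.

After move 1 (U): U=WWWW F=RRGG R=BBRR B=OOBB L=GGOO
After move 2 (U): U=WWWW F=BBGG R=OORR B=GGBB L=RROO
After move 3 (R): R=RORO U=WBWG F=BYGY D=YBYG B=WGWB
Query: D face = YBYG

Answer: Y B Y G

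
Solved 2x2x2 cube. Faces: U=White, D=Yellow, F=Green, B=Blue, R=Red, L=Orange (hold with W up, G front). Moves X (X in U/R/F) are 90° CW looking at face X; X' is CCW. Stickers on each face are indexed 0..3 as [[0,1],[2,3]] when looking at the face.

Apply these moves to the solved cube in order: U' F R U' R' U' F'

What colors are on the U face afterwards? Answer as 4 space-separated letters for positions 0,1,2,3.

After move 1 (U'): U=WWWW F=OOGG R=GGRR B=RRBB L=BBOO
After move 2 (F): F=GOGO U=WWOB R=WGWR D=RGYY L=BYOY
After move 3 (R): R=WWRG U=WOOO F=GGGY D=RBYR B=BRWB
After move 4 (U'): U=OOWO F=BYGY R=GGRG B=WWWB L=BROY
After move 5 (R'): R=GGGR U=OWWW F=BOGO D=RYYY B=RWBB
After move 6 (U'): U=WWOW F=BRGO R=BOGR B=GGBB L=RWOY
After move 7 (F'): F=ROBG U=WWBG R=YORR D=WYYY L=RWOO
Query: U face = WWBG

Answer: W W B G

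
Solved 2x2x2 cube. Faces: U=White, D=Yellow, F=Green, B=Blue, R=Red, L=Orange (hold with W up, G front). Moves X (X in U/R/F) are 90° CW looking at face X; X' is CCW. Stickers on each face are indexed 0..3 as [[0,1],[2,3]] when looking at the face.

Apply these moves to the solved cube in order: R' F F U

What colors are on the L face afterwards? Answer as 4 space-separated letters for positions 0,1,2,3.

After move 1 (R'): R=RRRR U=WBWB F=GWGW D=YGYG B=YBYB
After move 2 (F): F=GGWW U=WBOO R=WRBR D=RRYG L=OYOG
After move 3 (F): F=WGWG U=WBGY R=OROR D=BWYG L=OROR
After move 4 (U): U=GWYB F=ORWG R=YBOR B=ORYB L=WGOR
Query: L face = WGOR

Answer: W G O R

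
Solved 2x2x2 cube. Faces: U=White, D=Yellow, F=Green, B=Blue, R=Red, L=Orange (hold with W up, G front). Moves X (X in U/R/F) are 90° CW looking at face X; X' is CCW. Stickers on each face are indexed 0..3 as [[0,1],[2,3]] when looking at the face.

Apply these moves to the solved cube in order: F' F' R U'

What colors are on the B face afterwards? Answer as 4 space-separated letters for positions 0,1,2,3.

After move 1 (F'): F=GGGG U=WWRR R=YRYR D=OOYY L=OWOW
After move 2 (F'): F=GGGG U=WWYY R=OROR D=WWYY L=OROR
After move 3 (R): R=OORR U=WGYG F=GWGY D=WBYB B=YBWB
After move 4 (U'): U=GGWY F=ORGY R=GWRR B=OOWB L=YBOR
Query: B face = OOWB

Answer: O O W B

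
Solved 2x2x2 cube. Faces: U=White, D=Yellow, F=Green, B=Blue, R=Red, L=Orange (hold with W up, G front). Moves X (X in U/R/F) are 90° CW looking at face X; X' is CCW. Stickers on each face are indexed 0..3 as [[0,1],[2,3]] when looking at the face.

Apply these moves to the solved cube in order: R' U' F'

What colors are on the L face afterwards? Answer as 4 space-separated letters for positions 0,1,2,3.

Answer: Y W O W

Derivation:
After move 1 (R'): R=RRRR U=WBWB F=GWGW D=YGYG B=YBYB
After move 2 (U'): U=BBWW F=OOGW R=GWRR B=RRYB L=YBOO
After move 3 (F'): F=OWOG U=BBGR R=GWYR D=BOYG L=YWOW
Query: L face = YWOW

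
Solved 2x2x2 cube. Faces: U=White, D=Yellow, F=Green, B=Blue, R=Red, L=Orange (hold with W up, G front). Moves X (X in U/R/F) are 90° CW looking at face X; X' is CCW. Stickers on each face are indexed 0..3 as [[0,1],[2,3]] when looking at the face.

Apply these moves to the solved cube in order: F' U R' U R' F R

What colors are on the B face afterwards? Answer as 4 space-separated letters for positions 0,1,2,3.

Answer: W G O B

Derivation:
After move 1 (F'): F=GGGG U=WWRR R=YRYR D=OOYY L=OWOW
After move 2 (U): U=RWRW F=YRGG R=BBYR B=OWBB L=GGOW
After move 3 (R'): R=BRBY U=RBRO F=YWGW D=ORYG B=YWOB
After move 4 (U): U=RROB F=BRGW R=YWBY B=GGOB L=YWOW
After move 5 (R'): R=WYYB U=ROOG F=BRGB D=ORYW B=GGRB
After move 6 (F): F=GBBR U=ROWW R=OYGB D=YWYW L=YOOR
After move 7 (R): R=GOBY U=RBWR F=GWBW D=YRYG B=WGOB
Query: B face = WGOB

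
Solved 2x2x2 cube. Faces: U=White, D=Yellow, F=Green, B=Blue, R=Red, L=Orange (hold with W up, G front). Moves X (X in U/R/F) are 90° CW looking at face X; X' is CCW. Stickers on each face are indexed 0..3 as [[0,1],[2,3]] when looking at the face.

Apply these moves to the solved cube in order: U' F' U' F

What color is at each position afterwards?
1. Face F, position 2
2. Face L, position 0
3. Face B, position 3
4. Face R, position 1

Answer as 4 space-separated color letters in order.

Answer: G R B G

Derivation:
After move 1 (U'): U=WWWW F=OOGG R=GGRR B=RRBB L=BBOO
After move 2 (F'): F=OGOG U=WWGR R=YGYR D=BOYY L=BWOW
After move 3 (U'): U=WRWG F=BWOG R=OGYR B=YGBB L=RROW
After move 4 (F): F=OBGW U=WRWR R=WGGR D=YOYY L=RBOO
Query 1: F[2] = G
Query 2: L[0] = R
Query 3: B[3] = B
Query 4: R[1] = G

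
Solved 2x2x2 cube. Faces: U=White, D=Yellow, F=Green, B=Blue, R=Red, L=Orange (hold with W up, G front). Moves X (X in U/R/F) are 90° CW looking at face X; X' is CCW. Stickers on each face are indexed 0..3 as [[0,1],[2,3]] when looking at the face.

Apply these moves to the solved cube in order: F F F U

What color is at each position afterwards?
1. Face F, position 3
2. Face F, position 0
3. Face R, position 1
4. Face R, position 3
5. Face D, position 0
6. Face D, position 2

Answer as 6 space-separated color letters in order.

After move 1 (F): F=GGGG U=WWOO R=WRWR D=RRYY L=OYOY
After move 2 (F): F=GGGG U=WWYY R=OROR D=WWYY L=OROR
After move 3 (F): F=GGGG U=WWRR R=YRYR D=OOYY L=OWOW
After move 4 (U): U=RWRW F=YRGG R=BBYR B=OWBB L=GGOW
Query 1: F[3] = G
Query 2: F[0] = Y
Query 3: R[1] = B
Query 4: R[3] = R
Query 5: D[0] = O
Query 6: D[2] = Y

Answer: G Y B R O Y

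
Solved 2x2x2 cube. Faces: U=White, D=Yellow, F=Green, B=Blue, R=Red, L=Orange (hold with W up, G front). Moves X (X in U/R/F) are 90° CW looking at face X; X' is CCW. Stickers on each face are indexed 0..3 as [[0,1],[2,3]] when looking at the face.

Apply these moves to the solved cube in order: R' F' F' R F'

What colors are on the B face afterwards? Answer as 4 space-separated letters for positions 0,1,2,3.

Answer: Y B B B

Derivation:
After move 1 (R'): R=RRRR U=WBWB F=GWGW D=YGYG B=YBYB
After move 2 (F'): F=WWGG U=WBRR R=GRYR D=OOYG L=OBOW
After move 3 (F'): F=WGWG U=WBGY R=OROR D=BWYG L=OROR
After move 4 (R): R=OORR U=WGGG F=WWWG D=BYYY B=YBBB
After move 5 (F'): F=WGWW U=WGOR R=YOBR D=RRYY L=OGOG
Query: B face = YBBB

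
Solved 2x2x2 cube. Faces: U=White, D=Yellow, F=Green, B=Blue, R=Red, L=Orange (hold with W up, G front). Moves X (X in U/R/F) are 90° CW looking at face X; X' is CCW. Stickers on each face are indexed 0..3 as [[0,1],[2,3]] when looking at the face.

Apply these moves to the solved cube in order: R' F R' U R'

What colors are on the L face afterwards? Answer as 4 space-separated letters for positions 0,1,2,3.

Answer: G B O G

Derivation:
After move 1 (R'): R=RRRR U=WBWB F=GWGW D=YGYG B=YBYB
After move 2 (F): F=GGWW U=WBOO R=WRBR D=RRYG L=OYOG
After move 3 (R'): R=RRWB U=WYOY F=GBWO D=RGYW B=GBRB
After move 4 (U): U=OWYY F=RRWO R=GBWB B=OYRB L=GBOG
After move 5 (R'): R=BBGW U=ORYO F=RWWY D=RRYO B=WYGB
Query: L face = GBOG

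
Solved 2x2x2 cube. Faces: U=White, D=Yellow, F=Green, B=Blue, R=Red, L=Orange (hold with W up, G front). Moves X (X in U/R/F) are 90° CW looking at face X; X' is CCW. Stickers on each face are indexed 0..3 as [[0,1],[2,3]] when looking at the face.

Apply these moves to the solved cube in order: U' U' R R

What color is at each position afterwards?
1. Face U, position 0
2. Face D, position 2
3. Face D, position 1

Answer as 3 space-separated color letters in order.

After move 1 (U'): U=WWWW F=OOGG R=GGRR B=RRBB L=BBOO
After move 2 (U'): U=WWWW F=BBGG R=OORR B=GGBB L=RROO
After move 3 (R): R=RORO U=WBWG F=BYGY D=YBYG B=WGWB
After move 4 (R): R=RROO U=WYWY F=BBGG D=YWYW B=GGBB
Query 1: U[0] = W
Query 2: D[2] = Y
Query 3: D[1] = W

Answer: W Y W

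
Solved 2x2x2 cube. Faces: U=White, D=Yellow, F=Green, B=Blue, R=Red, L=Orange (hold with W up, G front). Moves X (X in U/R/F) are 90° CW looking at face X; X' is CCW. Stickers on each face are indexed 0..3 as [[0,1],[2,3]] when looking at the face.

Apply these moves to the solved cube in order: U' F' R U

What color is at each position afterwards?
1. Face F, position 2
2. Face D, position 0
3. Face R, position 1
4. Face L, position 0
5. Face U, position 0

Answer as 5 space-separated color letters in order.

After move 1 (U'): U=WWWW F=OOGG R=GGRR B=RRBB L=BBOO
After move 2 (F'): F=OGOG U=WWGR R=YGYR D=BOYY L=BWOW
After move 3 (R): R=YYRG U=WGGG F=OOOY D=BBYR B=RRWB
After move 4 (U): U=GWGG F=YYOY R=RRRG B=BWWB L=OOOW
Query 1: F[2] = O
Query 2: D[0] = B
Query 3: R[1] = R
Query 4: L[0] = O
Query 5: U[0] = G

Answer: O B R O G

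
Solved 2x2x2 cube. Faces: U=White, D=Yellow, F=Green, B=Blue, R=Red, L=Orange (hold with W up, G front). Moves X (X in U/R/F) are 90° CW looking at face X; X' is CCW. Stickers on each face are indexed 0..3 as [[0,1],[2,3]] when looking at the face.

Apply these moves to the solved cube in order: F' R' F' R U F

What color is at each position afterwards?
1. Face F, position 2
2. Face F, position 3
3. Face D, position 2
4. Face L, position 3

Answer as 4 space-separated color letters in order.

After move 1 (F'): F=GGGG U=WWRR R=YRYR D=OOYY L=OWOW
After move 2 (R'): R=RRYY U=WBRB F=GWGR D=OGYG B=YBOB
After move 3 (F'): F=WRGG U=WBRY R=GROY D=WWYG L=OBOR
After move 4 (R): R=OGYR U=WRRG F=WWGG D=WOYY B=YBBB
After move 5 (U): U=RWGR F=OGGG R=YBYR B=OBBB L=WWOR
After move 6 (F): F=GOGG U=RWRW R=GBRR D=YYYY L=WWOO
Query 1: F[2] = G
Query 2: F[3] = G
Query 3: D[2] = Y
Query 4: L[3] = O

Answer: G G Y O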